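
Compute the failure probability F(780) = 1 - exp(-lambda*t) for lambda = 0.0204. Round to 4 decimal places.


lambda = 0.0204, t = 780
lambda * t = 15.912
exp(-15.912) = 0.0
F(t) = 1 - 0.0
F(t) = 1.0

1.0


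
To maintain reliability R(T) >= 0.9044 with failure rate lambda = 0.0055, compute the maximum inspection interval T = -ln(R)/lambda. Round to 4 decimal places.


R_target = 0.9044
lambda = 0.0055
-ln(0.9044) = 0.1005
T = 0.1005 / 0.0055
T = 18.2697

18.2697


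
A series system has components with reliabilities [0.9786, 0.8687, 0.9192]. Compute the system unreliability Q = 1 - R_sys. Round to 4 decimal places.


Components: [0.9786, 0.8687, 0.9192]
After component 1: product = 0.9786
After component 2: product = 0.8501
After component 3: product = 0.7814
R_sys = 0.7814
Q = 1 - 0.7814 = 0.2186

0.2186


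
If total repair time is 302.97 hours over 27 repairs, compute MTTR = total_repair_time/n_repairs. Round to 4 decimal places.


total_repair_time = 302.97
n_repairs = 27
MTTR = 302.97 / 27
MTTR = 11.2211

11.2211


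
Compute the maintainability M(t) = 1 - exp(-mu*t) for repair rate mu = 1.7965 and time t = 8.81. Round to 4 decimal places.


mu = 1.7965, t = 8.81
mu * t = 1.7965 * 8.81 = 15.8272
exp(-15.8272) = 0.0
M(t) = 1 - 0.0
M(t) = 1.0

1.0


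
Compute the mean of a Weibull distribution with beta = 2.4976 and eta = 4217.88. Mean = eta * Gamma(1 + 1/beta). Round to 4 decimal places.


beta = 2.4976, eta = 4217.88
1/beta = 0.4004
1 + 1/beta = 1.4004
Gamma(1.4004) = 0.8872
Mean = 4217.88 * 0.8872
Mean = 3742.2843

3742.2843


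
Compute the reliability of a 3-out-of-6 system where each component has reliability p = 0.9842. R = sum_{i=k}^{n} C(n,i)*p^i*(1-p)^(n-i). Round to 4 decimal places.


k = 3, n = 6, p = 0.9842
i=3: C(6,3)=20 * 0.9842^3 * 0.0158^3 = 0.0001
i=4: C(6,4)=15 * 0.9842^4 * 0.0158^2 = 0.0035
i=5: C(6,5)=6 * 0.9842^5 * 0.0158^1 = 0.0875
i=6: C(6,6)=1 * 0.9842^6 * 0.0158^0 = 0.9089
R = sum of terms = 1.0

1.0


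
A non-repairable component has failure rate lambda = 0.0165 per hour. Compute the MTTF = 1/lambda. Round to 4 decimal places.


lambda = 0.0165
MTTF = 1 / 0.0165
MTTF = 60.6061

60.6061


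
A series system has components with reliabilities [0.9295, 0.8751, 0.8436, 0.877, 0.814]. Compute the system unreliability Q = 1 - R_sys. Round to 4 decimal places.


Components: [0.9295, 0.8751, 0.8436, 0.877, 0.814]
After component 1: product = 0.9295
After component 2: product = 0.8134
After component 3: product = 0.6862
After component 4: product = 0.6018
After component 5: product = 0.4899
R_sys = 0.4899
Q = 1 - 0.4899 = 0.5101

0.5101


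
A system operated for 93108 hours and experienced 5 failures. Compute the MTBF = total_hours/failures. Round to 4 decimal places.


total_hours = 93108
failures = 5
MTBF = 93108 / 5
MTBF = 18621.6

18621.6


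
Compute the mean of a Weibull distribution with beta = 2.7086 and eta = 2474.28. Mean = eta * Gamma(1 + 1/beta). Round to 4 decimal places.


beta = 2.7086, eta = 2474.28
1/beta = 0.3692
1 + 1/beta = 1.3692
Gamma(1.3692) = 0.8894
Mean = 2474.28 * 0.8894
Mean = 2200.5755

2200.5755


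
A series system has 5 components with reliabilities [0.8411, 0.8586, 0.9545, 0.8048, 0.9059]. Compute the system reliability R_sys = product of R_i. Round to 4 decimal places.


Components: [0.8411, 0.8586, 0.9545, 0.8048, 0.9059]
After component 1 (R=0.8411): product = 0.8411
After component 2 (R=0.8586): product = 0.7222
After component 3 (R=0.9545): product = 0.6893
After component 4 (R=0.8048): product = 0.5548
After component 5 (R=0.9059): product = 0.5026
R_sys = 0.5026

0.5026


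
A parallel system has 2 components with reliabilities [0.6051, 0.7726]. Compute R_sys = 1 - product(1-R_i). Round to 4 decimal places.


Components: [0.6051, 0.7726]
(1 - 0.6051) = 0.3949, running product = 0.3949
(1 - 0.7726) = 0.2274, running product = 0.0898
Product of (1-R_i) = 0.0898
R_sys = 1 - 0.0898 = 0.9102

0.9102


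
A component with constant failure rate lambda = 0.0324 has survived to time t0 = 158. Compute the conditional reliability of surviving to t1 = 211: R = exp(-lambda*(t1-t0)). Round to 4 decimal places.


lambda = 0.0324
t0 = 158, t1 = 211
t1 - t0 = 53
lambda * (t1-t0) = 0.0324 * 53 = 1.7172
R = exp(-1.7172)
R = 0.1796

0.1796


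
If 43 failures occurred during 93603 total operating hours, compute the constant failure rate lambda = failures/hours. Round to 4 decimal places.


failures = 43
total_hours = 93603
lambda = 43 / 93603
lambda = 0.0005

0.0005


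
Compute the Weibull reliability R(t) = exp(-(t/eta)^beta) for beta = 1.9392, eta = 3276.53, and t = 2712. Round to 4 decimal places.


beta = 1.9392, eta = 3276.53, t = 2712
t/eta = 2712 / 3276.53 = 0.8277
(t/eta)^beta = 0.8277^1.9392 = 0.693
R(t) = exp(-0.693)
R(t) = 0.5001

0.5001


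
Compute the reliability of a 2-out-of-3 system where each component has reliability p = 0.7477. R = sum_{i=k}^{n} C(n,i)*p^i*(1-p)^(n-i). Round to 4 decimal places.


k = 2, n = 3, p = 0.7477
i=2: C(3,2)=3 * 0.7477^2 * 0.2523^1 = 0.4231
i=3: C(3,3)=1 * 0.7477^3 * 0.2523^0 = 0.418
R = sum of terms = 0.8412

0.8412


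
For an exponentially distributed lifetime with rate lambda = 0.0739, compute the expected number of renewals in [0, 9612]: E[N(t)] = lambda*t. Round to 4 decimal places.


lambda = 0.0739
t = 9612
E[N(t)] = lambda * t
E[N(t)] = 0.0739 * 9612
E[N(t)] = 710.3268

710.3268


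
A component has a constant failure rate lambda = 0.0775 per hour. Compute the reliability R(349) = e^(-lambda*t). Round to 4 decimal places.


lambda = 0.0775
t = 349
lambda * t = 27.0475
R(t) = e^(-27.0475)
R(t) = 0.0

0.0


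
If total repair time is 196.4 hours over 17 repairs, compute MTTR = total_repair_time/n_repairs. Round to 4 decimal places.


total_repair_time = 196.4
n_repairs = 17
MTTR = 196.4 / 17
MTTR = 11.5529

11.5529


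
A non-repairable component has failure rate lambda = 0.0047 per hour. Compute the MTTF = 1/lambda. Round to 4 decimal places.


lambda = 0.0047
MTTF = 1 / 0.0047
MTTF = 212.766

212.766


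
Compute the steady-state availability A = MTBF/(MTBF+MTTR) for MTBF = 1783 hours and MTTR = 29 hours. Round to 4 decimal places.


MTBF = 1783
MTTR = 29
MTBF + MTTR = 1812
A = 1783 / 1812
A = 0.984

0.984


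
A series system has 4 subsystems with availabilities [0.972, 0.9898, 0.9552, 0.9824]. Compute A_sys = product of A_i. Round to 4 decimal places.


Subsystems: [0.972, 0.9898, 0.9552, 0.9824]
After subsystem 1 (A=0.972): product = 0.972
After subsystem 2 (A=0.9898): product = 0.9621
After subsystem 3 (A=0.9552): product = 0.919
After subsystem 4 (A=0.9824): product = 0.9028
A_sys = 0.9028

0.9028


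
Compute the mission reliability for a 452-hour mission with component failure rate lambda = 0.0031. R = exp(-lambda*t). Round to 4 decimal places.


lambda = 0.0031
mission_time = 452
lambda * t = 0.0031 * 452 = 1.4012
R = exp(-1.4012)
R = 0.2463

0.2463


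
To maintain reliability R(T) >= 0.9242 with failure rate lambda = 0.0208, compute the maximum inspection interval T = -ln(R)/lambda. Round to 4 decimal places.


R_target = 0.9242
lambda = 0.0208
-ln(0.9242) = 0.0788
T = 0.0788 / 0.0208
T = 3.7897

3.7897


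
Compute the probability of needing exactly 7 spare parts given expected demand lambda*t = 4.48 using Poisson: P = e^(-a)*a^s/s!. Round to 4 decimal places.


a = 4.48, s = 7
e^(-a) = e^(-4.48) = 0.0113
a^s = 4.48^7 = 36219.8042
s! = 5040
P = 0.0113 * 36219.8042 / 5040
P = 0.0814

0.0814


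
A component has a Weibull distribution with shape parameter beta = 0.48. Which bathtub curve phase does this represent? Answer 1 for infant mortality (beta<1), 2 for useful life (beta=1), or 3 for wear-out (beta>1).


beta = 0.48
Compare beta to 1:
beta < 1 => infant mortality (phase 1)
beta = 1 => useful life (phase 2)
beta > 1 => wear-out (phase 3)
Since beta = 0.48, this is infant mortality (decreasing failure rate)
Phase = 1

1


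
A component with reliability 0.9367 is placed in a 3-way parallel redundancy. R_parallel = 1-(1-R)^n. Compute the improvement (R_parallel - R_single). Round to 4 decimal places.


R_single = 0.9367, n = 3
1 - R_single = 0.0633
(1 - R_single)^n = 0.0633^3 = 0.0003
R_parallel = 1 - 0.0003 = 0.9997
Improvement = 0.9997 - 0.9367
Improvement = 0.063

0.063


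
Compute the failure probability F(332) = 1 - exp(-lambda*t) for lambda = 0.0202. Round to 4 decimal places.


lambda = 0.0202, t = 332
lambda * t = 6.7064
exp(-6.7064) = 0.0012
F(t) = 1 - 0.0012
F(t) = 0.9988

0.9988


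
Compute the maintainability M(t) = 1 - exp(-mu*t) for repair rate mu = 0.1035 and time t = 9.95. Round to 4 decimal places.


mu = 0.1035, t = 9.95
mu * t = 0.1035 * 9.95 = 1.0298
exp(-1.0298) = 0.3571
M(t) = 1 - 0.3571
M(t) = 0.6429

0.6429


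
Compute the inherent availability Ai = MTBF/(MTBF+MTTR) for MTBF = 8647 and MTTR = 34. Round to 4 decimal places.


MTBF = 8647
MTTR = 34
MTBF + MTTR = 8681
Ai = 8647 / 8681
Ai = 0.9961

0.9961


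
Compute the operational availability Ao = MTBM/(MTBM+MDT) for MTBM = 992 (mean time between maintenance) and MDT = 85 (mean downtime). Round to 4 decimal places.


MTBM = 992
MDT = 85
MTBM + MDT = 1077
Ao = 992 / 1077
Ao = 0.9211

0.9211


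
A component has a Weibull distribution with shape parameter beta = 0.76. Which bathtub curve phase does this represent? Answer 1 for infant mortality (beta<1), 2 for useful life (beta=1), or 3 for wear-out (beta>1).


beta = 0.76
Compare beta to 1:
beta < 1 => infant mortality (phase 1)
beta = 1 => useful life (phase 2)
beta > 1 => wear-out (phase 3)
Since beta = 0.76, this is infant mortality (decreasing failure rate)
Phase = 1

1


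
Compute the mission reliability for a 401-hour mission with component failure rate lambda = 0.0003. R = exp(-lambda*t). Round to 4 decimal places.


lambda = 0.0003
mission_time = 401
lambda * t = 0.0003 * 401 = 0.1203
R = exp(-0.1203)
R = 0.8867

0.8867


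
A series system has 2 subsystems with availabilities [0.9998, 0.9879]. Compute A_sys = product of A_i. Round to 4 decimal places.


Subsystems: [0.9998, 0.9879]
After subsystem 1 (A=0.9998): product = 0.9998
After subsystem 2 (A=0.9879): product = 0.9877
A_sys = 0.9877

0.9877


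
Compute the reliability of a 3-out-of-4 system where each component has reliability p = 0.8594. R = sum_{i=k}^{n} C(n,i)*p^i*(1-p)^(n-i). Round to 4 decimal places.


k = 3, n = 4, p = 0.8594
i=3: C(4,3)=4 * 0.8594^3 * 0.1406^1 = 0.357
i=4: C(4,4)=1 * 0.8594^4 * 0.1406^0 = 0.5455
R = sum of terms = 0.9025

0.9025


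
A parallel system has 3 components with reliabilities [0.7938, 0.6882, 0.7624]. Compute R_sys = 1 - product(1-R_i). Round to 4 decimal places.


Components: [0.7938, 0.6882, 0.7624]
(1 - 0.7938) = 0.2062, running product = 0.2062
(1 - 0.6882) = 0.3118, running product = 0.0643
(1 - 0.7624) = 0.2376, running product = 0.0153
Product of (1-R_i) = 0.0153
R_sys = 1 - 0.0153 = 0.9847

0.9847


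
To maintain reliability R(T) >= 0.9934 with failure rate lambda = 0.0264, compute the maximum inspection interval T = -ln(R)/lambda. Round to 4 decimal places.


R_target = 0.9934
lambda = 0.0264
-ln(0.9934) = 0.0066
T = 0.0066 / 0.0264
T = 0.2508

0.2508


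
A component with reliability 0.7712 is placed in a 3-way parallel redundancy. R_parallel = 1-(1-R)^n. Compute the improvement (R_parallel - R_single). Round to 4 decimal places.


R_single = 0.7712, n = 3
1 - R_single = 0.2288
(1 - R_single)^n = 0.2288^3 = 0.012
R_parallel = 1 - 0.012 = 0.988
Improvement = 0.988 - 0.7712
Improvement = 0.2168

0.2168


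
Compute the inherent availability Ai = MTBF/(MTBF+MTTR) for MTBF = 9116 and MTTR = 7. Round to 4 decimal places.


MTBF = 9116
MTTR = 7
MTBF + MTTR = 9123
Ai = 9116 / 9123
Ai = 0.9992

0.9992


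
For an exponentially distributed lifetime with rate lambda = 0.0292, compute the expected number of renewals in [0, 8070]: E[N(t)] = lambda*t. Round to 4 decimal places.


lambda = 0.0292
t = 8070
E[N(t)] = lambda * t
E[N(t)] = 0.0292 * 8070
E[N(t)] = 235.644

235.644


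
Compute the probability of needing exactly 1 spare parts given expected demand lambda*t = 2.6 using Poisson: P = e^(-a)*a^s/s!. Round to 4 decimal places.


a = 2.6, s = 1
e^(-a) = e^(-2.6) = 0.0743
a^s = 2.6^1 = 2.6
s! = 1
P = 0.0743 * 2.6 / 1
P = 0.1931

0.1931


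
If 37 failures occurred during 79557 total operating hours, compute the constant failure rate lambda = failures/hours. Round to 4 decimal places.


failures = 37
total_hours = 79557
lambda = 37 / 79557
lambda = 0.0005

0.0005


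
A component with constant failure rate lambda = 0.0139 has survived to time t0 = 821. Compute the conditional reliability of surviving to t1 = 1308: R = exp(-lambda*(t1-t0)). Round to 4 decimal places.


lambda = 0.0139
t0 = 821, t1 = 1308
t1 - t0 = 487
lambda * (t1-t0) = 0.0139 * 487 = 6.7693
R = exp(-6.7693)
R = 0.0011

0.0011


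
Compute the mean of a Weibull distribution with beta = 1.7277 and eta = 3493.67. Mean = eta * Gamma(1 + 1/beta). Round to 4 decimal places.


beta = 1.7277, eta = 3493.67
1/beta = 0.5788
1 + 1/beta = 1.5788
Gamma(1.5788) = 0.8913
Mean = 3493.67 * 0.8913
Mean = 3113.9228

3113.9228


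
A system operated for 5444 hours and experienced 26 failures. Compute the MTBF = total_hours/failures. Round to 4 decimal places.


total_hours = 5444
failures = 26
MTBF = 5444 / 26
MTBF = 209.3846

209.3846


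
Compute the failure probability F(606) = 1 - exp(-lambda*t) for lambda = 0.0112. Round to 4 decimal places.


lambda = 0.0112, t = 606
lambda * t = 6.7872
exp(-6.7872) = 0.0011
F(t) = 1 - 0.0011
F(t) = 0.9989

0.9989


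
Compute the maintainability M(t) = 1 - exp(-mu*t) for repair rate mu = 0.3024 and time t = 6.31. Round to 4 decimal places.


mu = 0.3024, t = 6.31
mu * t = 0.3024 * 6.31 = 1.9081
exp(-1.9081) = 0.1484
M(t) = 1 - 0.1484
M(t) = 0.8516

0.8516


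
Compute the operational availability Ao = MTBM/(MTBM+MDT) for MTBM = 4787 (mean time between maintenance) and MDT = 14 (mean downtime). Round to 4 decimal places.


MTBM = 4787
MDT = 14
MTBM + MDT = 4801
Ao = 4787 / 4801
Ao = 0.9971

0.9971


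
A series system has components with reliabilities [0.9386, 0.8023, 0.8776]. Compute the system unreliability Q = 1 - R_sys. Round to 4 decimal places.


Components: [0.9386, 0.8023, 0.8776]
After component 1: product = 0.9386
After component 2: product = 0.753
After component 3: product = 0.6609
R_sys = 0.6609
Q = 1 - 0.6609 = 0.3391

0.3391


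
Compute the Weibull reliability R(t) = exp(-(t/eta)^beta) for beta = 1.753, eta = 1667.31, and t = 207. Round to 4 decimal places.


beta = 1.753, eta = 1667.31, t = 207
t/eta = 207 / 1667.31 = 0.1242
(t/eta)^beta = 0.1242^1.753 = 0.0258
R(t) = exp(-0.0258)
R(t) = 0.9745

0.9745


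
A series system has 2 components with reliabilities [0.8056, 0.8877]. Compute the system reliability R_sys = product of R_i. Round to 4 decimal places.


Components: [0.8056, 0.8877]
After component 1 (R=0.8056): product = 0.8056
After component 2 (R=0.8877): product = 0.7151
R_sys = 0.7151

0.7151


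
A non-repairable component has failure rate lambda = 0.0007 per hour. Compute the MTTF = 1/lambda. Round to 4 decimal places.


lambda = 0.0007
MTTF = 1 / 0.0007
MTTF = 1428.5714

1428.5714


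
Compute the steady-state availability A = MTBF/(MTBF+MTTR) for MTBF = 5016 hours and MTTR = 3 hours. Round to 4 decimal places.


MTBF = 5016
MTTR = 3
MTBF + MTTR = 5019
A = 5016 / 5019
A = 0.9994

0.9994


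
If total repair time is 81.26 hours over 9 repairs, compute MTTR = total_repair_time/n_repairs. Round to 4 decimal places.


total_repair_time = 81.26
n_repairs = 9
MTTR = 81.26 / 9
MTTR = 9.0289

9.0289


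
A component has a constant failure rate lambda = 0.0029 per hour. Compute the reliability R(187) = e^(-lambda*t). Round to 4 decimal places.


lambda = 0.0029
t = 187
lambda * t = 0.5423
R(t) = e^(-0.5423)
R(t) = 0.5814

0.5814


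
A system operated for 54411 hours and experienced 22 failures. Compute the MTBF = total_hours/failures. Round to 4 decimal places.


total_hours = 54411
failures = 22
MTBF = 54411 / 22
MTBF = 2473.2273

2473.2273


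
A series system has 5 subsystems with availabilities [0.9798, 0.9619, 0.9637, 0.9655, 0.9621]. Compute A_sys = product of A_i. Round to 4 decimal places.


Subsystems: [0.9798, 0.9619, 0.9637, 0.9655, 0.9621]
After subsystem 1 (A=0.9798): product = 0.9798
After subsystem 2 (A=0.9619): product = 0.9425
After subsystem 3 (A=0.9637): product = 0.9083
After subsystem 4 (A=0.9655): product = 0.8769
After subsystem 5 (A=0.9621): product = 0.8437
A_sys = 0.8437

0.8437


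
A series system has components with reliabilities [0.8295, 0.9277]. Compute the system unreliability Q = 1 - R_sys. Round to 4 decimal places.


Components: [0.8295, 0.9277]
After component 1: product = 0.8295
After component 2: product = 0.7695
R_sys = 0.7695
Q = 1 - 0.7695 = 0.2305

0.2305


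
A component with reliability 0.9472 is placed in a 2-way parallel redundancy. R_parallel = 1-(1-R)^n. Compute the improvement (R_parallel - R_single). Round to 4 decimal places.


R_single = 0.9472, n = 2
1 - R_single = 0.0528
(1 - R_single)^n = 0.0528^2 = 0.0028
R_parallel = 1 - 0.0028 = 0.9972
Improvement = 0.9972 - 0.9472
Improvement = 0.05

0.05


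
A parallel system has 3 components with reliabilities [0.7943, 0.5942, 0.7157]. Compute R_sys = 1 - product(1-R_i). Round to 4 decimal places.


Components: [0.7943, 0.5942, 0.7157]
(1 - 0.7943) = 0.2057, running product = 0.2057
(1 - 0.5942) = 0.4058, running product = 0.0835
(1 - 0.7157) = 0.2843, running product = 0.0237
Product of (1-R_i) = 0.0237
R_sys = 1 - 0.0237 = 0.9763

0.9763


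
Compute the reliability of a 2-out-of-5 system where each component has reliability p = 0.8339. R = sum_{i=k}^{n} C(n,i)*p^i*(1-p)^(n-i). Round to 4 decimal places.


k = 2, n = 5, p = 0.8339
i=2: C(5,2)=10 * 0.8339^2 * 0.1661^3 = 0.0319
i=3: C(5,3)=10 * 0.8339^3 * 0.1661^2 = 0.16
i=4: C(5,4)=5 * 0.8339^4 * 0.1661^1 = 0.4016
i=5: C(5,5)=1 * 0.8339^5 * 0.1661^0 = 0.4032
R = sum of terms = 0.9967

0.9967


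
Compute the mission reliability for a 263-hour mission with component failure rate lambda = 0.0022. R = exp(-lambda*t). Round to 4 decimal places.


lambda = 0.0022
mission_time = 263
lambda * t = 0.0022 * 263 = 0.5786
R = exp(-0.5786)
R = 0.5607

0.5607


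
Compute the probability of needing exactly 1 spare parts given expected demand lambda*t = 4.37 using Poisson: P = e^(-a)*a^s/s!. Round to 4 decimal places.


a = 4.37, s = 1
e^(-a) = e^(-4.37) = 0.0127
a^s = 4.37^1 = 4.37
s! = 1
P = 0.0127 * 4.37 / 1
P = 0.0553

0.0553


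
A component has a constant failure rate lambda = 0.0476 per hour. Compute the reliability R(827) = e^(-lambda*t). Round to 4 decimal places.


lambda = 0.0476
t = 827
lambda * t = 39.3652
R(t) = e^(-39.3652)
R(t) = 0.0

0.0


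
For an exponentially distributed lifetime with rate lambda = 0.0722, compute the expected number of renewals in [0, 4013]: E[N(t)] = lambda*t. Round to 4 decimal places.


lambda = 0.0722
t = 4013
E[N(t)] = lambda * t
E[N(t)] = 0.0722 * 4013
E[N(t)] = 289.7386

289.7386


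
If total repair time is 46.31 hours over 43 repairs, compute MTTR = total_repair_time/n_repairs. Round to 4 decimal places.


total_repair_time = 46.31
n_repairs = 43
MTTR = 46.31 / 43
MTTR = 1.077

1.077


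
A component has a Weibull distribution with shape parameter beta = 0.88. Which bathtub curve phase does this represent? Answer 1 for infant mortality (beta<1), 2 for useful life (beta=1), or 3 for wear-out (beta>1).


beta = 0.88
Compare beta to 1:
beta < 1 => infant mortality (phase 1)
beta = 1 => useful life (phase 2)
beta > 1 => wear-out (phase 3)
Since beta = 0.88, this is infant mortality (decreasing failure rate)
Phase = 1

1


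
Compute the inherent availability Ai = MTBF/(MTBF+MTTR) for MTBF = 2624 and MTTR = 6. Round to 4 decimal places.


MTBF = 2624
MTTR = 6
MTBF + MTTR = 2630
Ai = 2624 / 2630
Ai = 0.9977

0.9977


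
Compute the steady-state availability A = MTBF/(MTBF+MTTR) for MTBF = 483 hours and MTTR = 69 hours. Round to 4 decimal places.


MTBF = 483
MTTR = 69
MTBF + MTTR = 552
A = 483 / 552
A = 0.875

0.875


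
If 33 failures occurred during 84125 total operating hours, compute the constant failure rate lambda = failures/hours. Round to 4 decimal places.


failures = 33
total_hours = 84125
lambda = 33 / 84125
lambda = 0.0004

0.0004


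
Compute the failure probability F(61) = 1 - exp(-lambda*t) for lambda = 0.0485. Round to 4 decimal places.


lambda = 0.0485, t = 61
lambda * t = 2.9585
exp(-2.9585) = 0.0519
F(t) = 1 - 0.0519
F(t) = 0.9481

0.9481


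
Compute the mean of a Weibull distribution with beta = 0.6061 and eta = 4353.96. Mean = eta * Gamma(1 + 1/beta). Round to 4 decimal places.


beta = 0.6061, eta = 4353.96
1/beta = 1.6499
1 + 1/beta = 2.6499
Gamma(2.6499) = 1.4851
Mean = 4353.96 * 1.4851
Mean = 6465.933

6465.933


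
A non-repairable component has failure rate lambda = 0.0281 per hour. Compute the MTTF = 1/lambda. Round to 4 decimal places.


lambda = 0.0281
MTTF = 1 / 0.0281
MTTF = 35.5872

35.5872


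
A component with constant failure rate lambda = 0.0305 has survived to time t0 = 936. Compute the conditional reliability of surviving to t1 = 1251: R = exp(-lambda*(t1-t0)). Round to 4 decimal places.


lambda = 0.0305
t0 = 936, t1 = 1251
t1 - t0 = 315
lambda * (t1-t0) = 0.0305 * 315 = 9.6075
R = exp(-9.6075)
R = 0.0001

0.0001


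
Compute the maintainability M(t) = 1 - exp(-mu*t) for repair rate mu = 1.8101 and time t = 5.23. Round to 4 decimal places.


mu = 1.8101, t = 5.23
mu * t = 1.8101 * 5.23 = 9.4668
exp(-9.4668) = 0.0001
M(t) = 1 - 0.0001
M(t) = 0.9999

0.9999


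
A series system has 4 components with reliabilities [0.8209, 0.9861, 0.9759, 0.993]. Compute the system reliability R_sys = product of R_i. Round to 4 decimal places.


Components: [0.8209, 0.9861, 0.9759, 0.993]
After component 1 (R=0.8209): product = 0.8209
After component 2 (R=0.9861): product = 0.8095
After component 3 (R=0.9759): product = 0.79
After component 4 (R=0.993): product = 0.7845
R_sys = 0.7845

0.7845


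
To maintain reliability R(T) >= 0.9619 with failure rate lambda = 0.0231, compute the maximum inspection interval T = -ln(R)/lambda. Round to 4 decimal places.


R_target = 0.9619
lambda = 0.0231
-ln(0.9619) = 0.0388
T = 0.0388 / 0.0231
T = 1.6816

1.6816


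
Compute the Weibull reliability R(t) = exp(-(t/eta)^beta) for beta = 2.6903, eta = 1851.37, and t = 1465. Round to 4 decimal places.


beta = 2.6903, eta = 1851.37, t = 1465
t/eta = 1465 / 1851.37 = 0.7913
(t/eta)^beta = 0.7913^2.6903 = 0.5327
R(t) = exp(-0.5327)
R(t) = 0.587

0.587


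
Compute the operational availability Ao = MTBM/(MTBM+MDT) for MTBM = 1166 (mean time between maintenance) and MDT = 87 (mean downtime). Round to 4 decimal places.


MTBM = 1166
MDT = 87
MTBM + MDT = 1253
Ao = 1166 / 1253
Ao = 0.9306

0.9306


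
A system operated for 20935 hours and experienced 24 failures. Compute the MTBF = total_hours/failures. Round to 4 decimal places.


total_hours = 20935
failures = 24
MTBF = 20935 / 24
MTBF = 872.2917

872.2917


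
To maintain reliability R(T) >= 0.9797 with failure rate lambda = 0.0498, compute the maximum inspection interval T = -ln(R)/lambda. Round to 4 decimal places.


R_target = 0.9797
lambda = 0.0498
-ln(0.9797) = 0.0205
T = 0.0205 / 0.0498
T = 0.4118

0.4118


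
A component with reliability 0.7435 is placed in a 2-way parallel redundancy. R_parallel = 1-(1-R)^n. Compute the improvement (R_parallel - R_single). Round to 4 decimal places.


R_single = 0.7435, n = 2
1 - R_single = 0.2565
(1 - R_single)^n = 0.2565^2 = 0.0658
R_parallel = 1 - 0.0658 = 0.9342
Improvement = 0.9342 - 0.7435
Improvement = 0.1907

0.1907


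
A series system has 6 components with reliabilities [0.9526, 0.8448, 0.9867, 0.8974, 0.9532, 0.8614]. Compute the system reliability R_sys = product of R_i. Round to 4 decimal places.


Components: [0.9526, 0.8448, 0.9867, 0.8974, 0.9532, 0.8614]
After component 1 (R=0.9526): product = 0.9526
After component 2 (R=0.8448): product = 0.8048
After component 3 (R=0.9867): product = 0.7941
After component 4 (R=0.8974): product = 0.7126
After component 5 (R=0.9532): product = 0.6792
After component 6 (R=0.8614): product = 0.5851
R_sys = 0.5851

0.5851


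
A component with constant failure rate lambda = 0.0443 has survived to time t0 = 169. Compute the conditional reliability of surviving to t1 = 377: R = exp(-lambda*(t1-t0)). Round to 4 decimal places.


lambda = 0.0443
t0 = 169, t1 = 377
t1 - t0 = 208
lambda * (t1-t0) = 0.0443 * 208 = 9.2144
R = exp(-9.2144)
R = 0.0001

0.0001


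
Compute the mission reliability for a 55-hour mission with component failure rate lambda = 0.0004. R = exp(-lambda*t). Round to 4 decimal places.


lambda = 0.0004
mission_time = 55
lambda * t = 0.0004 * 55 = 0.022
R = exp(-0.022)
R = 0.9782

0.9782


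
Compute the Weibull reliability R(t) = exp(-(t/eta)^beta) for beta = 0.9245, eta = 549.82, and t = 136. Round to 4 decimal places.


beta = 0.9245, eta = 549.82, t = 136
t/eta = 136 / 549.82 = 0.2474
(t/eta)^beta = 0.2474^0.9245 = 0.2749
R(t) = exp(-0.2749)
R(t) = 0.7597

0.7597


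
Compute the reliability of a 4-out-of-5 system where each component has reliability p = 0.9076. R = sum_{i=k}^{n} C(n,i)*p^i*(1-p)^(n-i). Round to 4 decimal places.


k = 4, n = 5, p = 0.9076
i=4: C(5,4)=5 * 0.9076^4 * 0.0924^1 = 0.3135
i=5: C(5,5)=1 * 0.9076^5 * 0.0924^0 = 0.6158
R = sum of terms = 0.9293

0.9293


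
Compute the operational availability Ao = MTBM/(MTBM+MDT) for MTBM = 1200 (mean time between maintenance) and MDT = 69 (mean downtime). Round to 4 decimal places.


MTBM = 1200
MDT = 69
MTBM + MDT = 1269
Ao = 1200 / 1269
Ao = 0.9456

0.9456


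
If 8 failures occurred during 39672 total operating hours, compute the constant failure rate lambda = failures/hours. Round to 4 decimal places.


failures = 8
total_hours = 39672
lambda = 8 / 39672
lambda = 0.0002

0.0002


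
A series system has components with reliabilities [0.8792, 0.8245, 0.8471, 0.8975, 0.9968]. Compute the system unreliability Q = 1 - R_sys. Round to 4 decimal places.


Components: [0.8792, 0.8245, 0.8471, 0.8975, 0.9968]
After component 1: product = 0.8792
After component 2: product = 0.7249
After component 3: product = 0.6141
After component 4: product = 0.5511
After component 5: product = 0.5494
R_sys = 0.5494
Q = 1 - 0.5494 = 0.4506

0.4506


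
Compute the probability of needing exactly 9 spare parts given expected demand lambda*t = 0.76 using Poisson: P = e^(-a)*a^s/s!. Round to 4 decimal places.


a = 0.76, s = 9
e^(-a) = e^(-0.76) = 0.4677
a^s = 0.76^9 = 0.0846
s! = 362880
P = 0.4677 * 0.0846 / 362880
P = 0.0

0.0


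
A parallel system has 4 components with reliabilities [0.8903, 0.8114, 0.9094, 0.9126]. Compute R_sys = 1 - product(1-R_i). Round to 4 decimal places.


Components: [0.8903, 0.8114, 0.9094, 0.9126]
(1 - 0.8903) = 0.1097, running product = 0.1097
(1 - 0.8114) = 0.1886, running product = 0.0207
(1 - 0.9094) = 0.0906, running product = 0.0019
(1 - 0.9126) = 0.0874, running product = 0.0002
Product of (1-R_i) = 0.0002
R_sys = 1 - 0.0002 = 0.9998

0.9998


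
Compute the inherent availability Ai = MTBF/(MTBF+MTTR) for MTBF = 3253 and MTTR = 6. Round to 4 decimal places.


MTBF = 3253
MTTR = 6
MTBF + MTTR = 3259
Ai = 3253 / 3259
Ai = 0.9982

0.9982


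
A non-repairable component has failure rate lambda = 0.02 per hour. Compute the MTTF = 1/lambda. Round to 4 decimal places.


lambda = 0.02
MTTF = 1 / 0.02
MTTF = 50.0

50.0


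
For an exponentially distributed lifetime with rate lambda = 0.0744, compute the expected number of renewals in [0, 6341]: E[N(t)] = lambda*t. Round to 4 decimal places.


lambda = 0.0744
t = 6341
E[N(t)] = lambda * t
E[N(t)] = 0.0744 * 6341
E[N(t)] = 471.7704

471.7704


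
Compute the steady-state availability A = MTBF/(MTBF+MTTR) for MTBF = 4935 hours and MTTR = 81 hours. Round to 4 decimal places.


MTBF = 4935
MTTR = 81
MTBF + MTTR = 5016
A = 4935 / 5016
A = 0.9839

0.9839


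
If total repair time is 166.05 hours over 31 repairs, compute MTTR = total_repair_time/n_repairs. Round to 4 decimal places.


total_repair_time = 166.05
n_repairs = 31
MTTR = 166.05 / 31
MTTR = 5.3565

5.3565


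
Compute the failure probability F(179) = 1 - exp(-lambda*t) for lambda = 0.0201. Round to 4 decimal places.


lambda = 0.0201, t = 179
lambda * t = 3.5979
exp(-3.5979) = 0.0274
F(t) = 1 - 0.0274
F(t) = 0.9726

0.9726


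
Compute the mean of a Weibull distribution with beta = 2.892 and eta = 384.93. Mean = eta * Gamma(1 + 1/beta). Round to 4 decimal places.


beta = 2.892, eta = 384.93
1/beta = 0.3458
1 + 1/beta = 1.3458
Gamma(1.3458) = 0.8916
Mean = 384.93 * 0.8916
Mean = 343.1991

343.1991


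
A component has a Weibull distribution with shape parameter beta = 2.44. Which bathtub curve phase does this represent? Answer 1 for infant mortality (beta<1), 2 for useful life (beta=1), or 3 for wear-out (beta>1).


beta = 2.44
Compare beta to 1:
beta < 1 => infant mortality (phase 1)
beta = 1 => useful life (phase 2)
beta > 1 => wear-out (phase 3)
Since beta = 2.44, this is wear-out (increasing failure rate)
Phase = 3

3


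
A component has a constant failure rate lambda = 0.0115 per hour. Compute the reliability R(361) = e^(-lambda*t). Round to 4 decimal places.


lambda = 0.0115
t = 361
lambda * t = 4.1515
R(t) = e^(-4.1515)
R(t) = 0.0157

0.0157


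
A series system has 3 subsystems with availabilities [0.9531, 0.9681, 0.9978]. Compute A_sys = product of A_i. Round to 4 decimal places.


Subsystems: [0.9531, 0.9681, 0.9978]
After subsystem 1 (A=0.9531): product = 0.9531
After subsystem 2 (A=0.9681): product = 0.9227
After subsystem 3 (A=0.9978): product = 0.9207
A_sys = 0.9207

0.9207


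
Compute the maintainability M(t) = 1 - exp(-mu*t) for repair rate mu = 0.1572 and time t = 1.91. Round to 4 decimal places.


mu = 0.1572, t = 1.91
mu * t = 0.1572 * 1.91 = 0.3003
exp(-0.3003) = 0.7406
M(t) = 1 - 0.7406
M(t) = 0.2594

0.2594


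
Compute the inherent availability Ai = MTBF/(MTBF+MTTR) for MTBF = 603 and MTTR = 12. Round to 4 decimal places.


MTBF = 603
MTTR = 12
MTBF + MTTR = 615
Ai = 603 / 615
Ai = 0.9805

0.9805


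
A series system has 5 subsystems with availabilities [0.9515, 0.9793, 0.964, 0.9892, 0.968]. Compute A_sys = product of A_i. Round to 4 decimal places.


Subsystems: [0.9515, 0.9793, 0.964, 0.9892, 0.968]
After subsystem 1 (A=0.9515): product = 0.9515
After subsystem 2 (A=0.9793): product = 0.9318
After subsystem 3 (A=0.964): product = 0.8983
After subsystem 4 (A=0.9892): product = 0.8886
After subsystem 5 (A=0.968): product = 0.8601
A_sys = 0.8601

0.8601


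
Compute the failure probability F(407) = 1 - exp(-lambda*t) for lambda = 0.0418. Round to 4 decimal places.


lambda = 0.0418, t = 407
lambda * t = 17.0126
exp(-17.0126) = 0.0
F(t) = 1 - 0.0
F(t) = 1.0

1.0


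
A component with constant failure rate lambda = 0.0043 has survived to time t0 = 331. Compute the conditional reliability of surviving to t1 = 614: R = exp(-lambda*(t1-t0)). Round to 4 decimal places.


lambda = 0.0043
t0 = 331, t1 = 614
t1 - t0 = 283
lambda * (t1-t0) = 0.0043 * 283 = 1.2169
R = exp(-1.2169)
R = 0.2961

0.2961


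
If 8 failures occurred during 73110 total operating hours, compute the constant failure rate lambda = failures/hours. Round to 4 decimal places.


failures = 8
total_hours = 73110
lambda = 8 / 73110
lambda = 0.0001

0.0001


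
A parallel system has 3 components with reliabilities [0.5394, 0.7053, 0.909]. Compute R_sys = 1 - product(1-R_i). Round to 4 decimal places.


Components: [0.5394, 0.7053, 0.909]
(1 - 0.5394) = 0.4606, running product = 0.4606
(1 - 0.7053) = 0.2947, running product = 0.1357
(1 - 0.909) = 0.091, running product = 0.0124
Product of (1-R_i) = 0.0124
R_sys = 1 - 0.0124 = 0.9876

0.9876


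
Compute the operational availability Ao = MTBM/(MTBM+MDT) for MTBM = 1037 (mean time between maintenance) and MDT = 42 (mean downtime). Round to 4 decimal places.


MTBM = 1037
MDT = 42
MTBM + MDT = 1079
Ao = 1037 / 1079
Ao = 0.9611

0.9611


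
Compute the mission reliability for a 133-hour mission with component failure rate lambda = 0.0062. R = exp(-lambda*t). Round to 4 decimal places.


lambda = 0.0062
mission_time = 133
lambda * t = 0.0062 * 133 = 0.8246
R = exp(-0.8246)
R = 0.4384

0.4384


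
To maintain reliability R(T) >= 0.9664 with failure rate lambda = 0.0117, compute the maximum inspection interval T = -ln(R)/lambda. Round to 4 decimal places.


R_target = 0.9664
lambda = 0.0117
-ln(0.9664) = 0.0342
T = 0.0342 / 0.0117
T = 2.9211

2.9211


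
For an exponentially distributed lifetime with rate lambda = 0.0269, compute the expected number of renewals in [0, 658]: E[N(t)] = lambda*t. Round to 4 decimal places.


lambda = 0.0269
t = 658
E[N(t)] = lambda * t
E[N(t)] = 0.0269 * 658
E[N(t)] = 17.7002

17.7002


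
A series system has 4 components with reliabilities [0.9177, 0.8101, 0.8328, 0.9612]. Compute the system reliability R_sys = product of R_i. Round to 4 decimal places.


Components: [0.9177, 0.8101, 0.8328, 0.9612]
After component 1 (R=0.9177): product = 0.9177
After component 2 (R=0.8101): product = 0.7434
After component 3 (R=0.8328): product = 0.6191
After component 4 (R=0.9612): product = 0.5951
R_sys = 0.5951

0.5951


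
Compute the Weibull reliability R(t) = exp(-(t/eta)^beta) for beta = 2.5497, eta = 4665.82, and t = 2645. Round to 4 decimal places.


beta = 2.5497, eta = 4665.82, t = 2645
t/eta = 2645 / 4665.82 = 0.5669
(t/eta)^beta = 0.5669^2.5497 = 0.2352
R(t) = exp(-0.2352)
R(t) = 0.7904

0.7904


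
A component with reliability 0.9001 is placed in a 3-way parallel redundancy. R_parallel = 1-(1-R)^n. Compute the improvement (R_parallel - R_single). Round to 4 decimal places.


R_single = 0.9001, n = 3
1 - R_single = 0.0999
(1 - R_single)^n = 0.0999^3 = 0.001
R_parallel = 1 - 0.001 = 0.999
Improvement = 0.999 - 0.9001
Improvement = 0.0989

0.0989


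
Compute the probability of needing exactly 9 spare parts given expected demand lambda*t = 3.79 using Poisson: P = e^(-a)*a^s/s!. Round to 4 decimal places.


a = 3.79, s = 9
e^(-a) = e^(-3.79) = 0.0226
a^s = 3.79^9 = 161344.026
s! = 362880
P = 0.0226 * 161344.026 / 362880
P = 0.01

0.01


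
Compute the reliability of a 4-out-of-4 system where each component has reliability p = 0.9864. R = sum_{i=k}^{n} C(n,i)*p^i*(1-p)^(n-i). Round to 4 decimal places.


k = 4, n = 4, p = 0.9864
i=4: C(4,4)=1 * 0.9864^4 * 0.0136^0 = 0.9467
R = sum of terms = 0.9467

0.9467


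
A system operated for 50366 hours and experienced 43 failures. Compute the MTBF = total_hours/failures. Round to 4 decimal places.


total_hours = 50366
failures = 43
MTBF = 50366 / 43
MTBF = 1171.3023

1171.3023


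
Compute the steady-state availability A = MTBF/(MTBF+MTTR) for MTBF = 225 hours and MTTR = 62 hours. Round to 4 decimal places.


MTBF = 225
MTTR = 62
MTBF + MTTR = 287
A = 225 / 287
A = 0.784

0.784


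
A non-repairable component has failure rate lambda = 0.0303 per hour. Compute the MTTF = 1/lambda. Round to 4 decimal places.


lambda = 0.0303
MTTF = 1 / 0.0303
MTTF = 33.0033

33.0033


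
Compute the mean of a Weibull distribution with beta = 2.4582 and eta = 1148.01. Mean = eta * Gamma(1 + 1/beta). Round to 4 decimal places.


beta = 2.4582, eta = 1148.01
1/beta = 0.4068
1 + 1/beta = 1.4068
Gamma(1.4068) = 0.8869
Mean = 1148.01 * 0.8869
Mean = 1018.1866

1018.1866


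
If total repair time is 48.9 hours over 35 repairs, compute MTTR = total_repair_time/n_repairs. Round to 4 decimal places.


total_repair_time = 48.9
n_repairs = 35
MTTR = 48.9 / 35
MTTR = 1.3971

1.3971


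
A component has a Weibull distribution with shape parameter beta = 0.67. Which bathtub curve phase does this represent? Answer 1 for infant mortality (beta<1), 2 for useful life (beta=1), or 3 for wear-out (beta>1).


beta = 0.67
Compare beta to 1:
beta < 1 => infant mortality (phase 1)
beta = 1 => useful life (phase 2)
beta > 1 => wear-out (phase 3)
Since beta = 0.67, this is infant mortality (decreasing failure rate)
Phase = 1

1


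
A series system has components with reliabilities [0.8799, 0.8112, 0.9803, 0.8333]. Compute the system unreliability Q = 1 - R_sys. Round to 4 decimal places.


Components: [0.8799, 0.8112, 0.9803, 0.8333]
After component 1: product = 0.8799
After component 2: product = 0.7138
After component 3: product = 0.6997
After component 4: product = 0.5831
R_sys = 0.5831
Q = 1 - 0.5831 = 0.4169

0.4169


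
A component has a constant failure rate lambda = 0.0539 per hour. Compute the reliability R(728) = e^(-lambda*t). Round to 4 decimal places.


lambda = 0.0539
t = 728
lambda * t = 39.2392
R(t) = e^(-39.2392)
R(t) = 0.0

0.0


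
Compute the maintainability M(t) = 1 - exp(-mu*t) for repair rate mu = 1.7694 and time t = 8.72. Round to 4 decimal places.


mu = 1.7694, t = 8.72
mu * t = 1.7694 * 8.72 = 15.4292
exp(-15.4292) = 0.0
M(t) = 1 - 0.0
M(t) = 1.0

1.0


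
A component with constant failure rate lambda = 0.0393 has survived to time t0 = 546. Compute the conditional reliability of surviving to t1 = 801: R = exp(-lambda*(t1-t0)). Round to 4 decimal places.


lambda = 0.0393
t0 = 546, t1 = 801
t1 - t0 = 255
lambda * (t1-t0) = 0.0393 * 255 = 10.0215
R = exp(-10.0215)
R = 0.0

0.0


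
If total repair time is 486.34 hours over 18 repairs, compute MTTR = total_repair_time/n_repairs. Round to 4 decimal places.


total_repair_time = 486.34
n_repairs = 18
MTTR = 486.34 / 18
MTTR = 27.0189

27.0189


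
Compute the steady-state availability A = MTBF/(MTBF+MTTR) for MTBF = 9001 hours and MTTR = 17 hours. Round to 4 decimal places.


MTBF = 9001
MTTR = 17
MTBF + MTTR = 9018
A = 9001 / 9018
A = 0.9981

0.9981


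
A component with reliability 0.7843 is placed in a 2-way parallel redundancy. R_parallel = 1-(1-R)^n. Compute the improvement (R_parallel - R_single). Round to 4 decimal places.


R_single = 0.7843, n = 2
1 - R_single = 0.2157
(1 - R_single)^n = 0.2157^2 = 0.0465
R_parallel = 1 - 0.0465 = 0.9535
Improvement = 0.9535 - 0.7843
Improvement = 0.1692

0.1692


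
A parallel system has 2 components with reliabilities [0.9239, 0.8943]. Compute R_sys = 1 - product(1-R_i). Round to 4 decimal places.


Components: [0.9239, 0.8943]
(1 - 0.9239) = 0.0761, running product = 0.0761
(1 - 0.8943) = 0.1057, running product = 0.008
Product of (1-R_i) = 0.008
R_sys = 1 - 0.008 = 0.992

0.992


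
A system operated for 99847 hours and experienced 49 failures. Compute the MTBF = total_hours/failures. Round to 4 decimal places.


total_hours = 99847
failures = 49
MTBF = 99847 / 49
MTBF = 2037.6939

2037.6939


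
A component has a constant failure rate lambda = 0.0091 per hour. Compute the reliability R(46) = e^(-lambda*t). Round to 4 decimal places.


lambda = 0.0091
t = 46
lambda * t = 0.4186
R(t) = e^(-0.4186)
R(t) = 0.658

0.658


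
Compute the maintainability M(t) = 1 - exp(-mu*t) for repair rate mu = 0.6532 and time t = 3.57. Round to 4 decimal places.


mu = 0.6532, t = 3.57
mu * t = 0.6532 * 3.57 = 2.3319
exp(-2.3319) = 0.0971
M(t) = 1 - 0.0971
M(t) = 0.9029

0.9029


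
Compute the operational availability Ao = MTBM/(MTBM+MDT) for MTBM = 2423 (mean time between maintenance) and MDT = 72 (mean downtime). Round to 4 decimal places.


MTBM = 2423
MDT = 72
MTBM + MDT = 2495
Ao = 2423 / 2495
Ao = 0.9711

0.9711


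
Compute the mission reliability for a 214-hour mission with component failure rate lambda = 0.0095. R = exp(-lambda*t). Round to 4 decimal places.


lambda = 0.0095
mission_time = 214
lambda * t = 0.0095 * 214 = 2.033
R = exp(-2.033)
R = 0.1309

0.1309
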